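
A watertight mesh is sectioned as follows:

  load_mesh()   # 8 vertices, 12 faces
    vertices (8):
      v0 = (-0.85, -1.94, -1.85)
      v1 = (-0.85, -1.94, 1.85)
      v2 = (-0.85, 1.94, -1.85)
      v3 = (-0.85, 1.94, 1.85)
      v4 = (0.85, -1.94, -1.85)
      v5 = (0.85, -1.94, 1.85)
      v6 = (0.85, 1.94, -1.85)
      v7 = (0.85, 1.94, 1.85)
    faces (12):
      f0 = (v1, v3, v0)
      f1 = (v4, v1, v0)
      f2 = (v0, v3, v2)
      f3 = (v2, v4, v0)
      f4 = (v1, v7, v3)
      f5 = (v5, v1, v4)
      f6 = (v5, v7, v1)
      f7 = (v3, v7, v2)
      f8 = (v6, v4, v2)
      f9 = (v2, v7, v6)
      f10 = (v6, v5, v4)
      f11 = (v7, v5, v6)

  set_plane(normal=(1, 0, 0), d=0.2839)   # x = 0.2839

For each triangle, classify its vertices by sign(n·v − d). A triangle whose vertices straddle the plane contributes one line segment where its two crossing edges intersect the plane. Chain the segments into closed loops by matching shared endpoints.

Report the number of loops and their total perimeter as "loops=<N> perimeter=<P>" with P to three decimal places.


loops=1 perimeter=15.160

Straddling triangles (8 of 12):
  (v4,v1,v0) [+--] → (0.2839, -1.94, -0.6179)–(0.2839, -1.94, -1.85)  len=1.2321
  (v2,v4,v0) [-+-] → (0.2839, -0.64796, -1.85)–(0.2839, -1.94, -1.85)  len=1.2920
  (v1,v7,v3) [-+-] → (0.2839, 0.64796, 1.85)–(0.2839, 1.94, 1.85)  len=1.2920
  (v5,v1,v4) [+-+] → (0.2839, -1.94, 1.85)–(0.2839, -1.94, -0.6179)  len=2.4679
  (v5,v7,v1) [++-] → (0.2839, 0.64796, 1.85)–(0.2839, -1.94, 1.85)  len=2.5880
  (v3,v7,v2) [-+-] → (0.2839, 1.94, 1.85)–(0.2839, 1.94, 0.6179)  len=1.2321
  (v6,v4,v2) [++-] → (0.2839, -0.64796, -1.85)–(0.2839, 1.94, -1.85)  len=2.5880
  (v2,v7,v6) [-++] → (0.2839, 1.94, 0.6179)–(0.2839, 1.94, -1.85)  len=2.4679

Chained into 1 loop(s):
  loop 1: 8 segments, perimeter = 15.1600
Total perimeter = 15.160


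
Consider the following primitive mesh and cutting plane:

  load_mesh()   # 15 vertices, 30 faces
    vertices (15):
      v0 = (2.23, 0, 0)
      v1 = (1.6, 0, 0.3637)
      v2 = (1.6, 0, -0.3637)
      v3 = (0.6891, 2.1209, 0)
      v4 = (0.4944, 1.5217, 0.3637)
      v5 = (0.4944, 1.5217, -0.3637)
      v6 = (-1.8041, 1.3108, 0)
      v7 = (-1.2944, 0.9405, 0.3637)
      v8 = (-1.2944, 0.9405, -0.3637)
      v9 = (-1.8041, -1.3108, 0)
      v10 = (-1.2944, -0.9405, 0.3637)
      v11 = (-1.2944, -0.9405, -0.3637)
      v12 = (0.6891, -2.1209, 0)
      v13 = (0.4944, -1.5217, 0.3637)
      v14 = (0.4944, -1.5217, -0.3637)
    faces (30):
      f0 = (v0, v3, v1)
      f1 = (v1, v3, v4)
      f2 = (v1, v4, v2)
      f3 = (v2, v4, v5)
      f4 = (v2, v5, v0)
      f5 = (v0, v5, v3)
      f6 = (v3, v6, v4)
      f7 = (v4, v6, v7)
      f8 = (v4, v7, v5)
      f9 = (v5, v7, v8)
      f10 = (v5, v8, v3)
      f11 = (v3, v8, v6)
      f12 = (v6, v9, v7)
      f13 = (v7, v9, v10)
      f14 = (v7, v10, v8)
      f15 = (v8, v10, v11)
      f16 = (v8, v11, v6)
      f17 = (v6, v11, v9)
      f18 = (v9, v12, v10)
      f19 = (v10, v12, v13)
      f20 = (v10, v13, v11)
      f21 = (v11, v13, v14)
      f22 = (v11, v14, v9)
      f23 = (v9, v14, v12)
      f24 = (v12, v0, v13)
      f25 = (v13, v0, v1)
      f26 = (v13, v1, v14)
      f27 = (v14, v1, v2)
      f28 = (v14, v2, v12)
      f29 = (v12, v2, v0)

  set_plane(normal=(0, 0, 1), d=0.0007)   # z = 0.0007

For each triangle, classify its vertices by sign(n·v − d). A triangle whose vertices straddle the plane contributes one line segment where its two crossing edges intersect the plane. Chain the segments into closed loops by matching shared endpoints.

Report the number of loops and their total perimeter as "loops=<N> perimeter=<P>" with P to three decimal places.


Straddling triangles (20 of 30):
  (v0,v3,v1) [--+] → (0.690853, 2.11682, 0.0007)–(2.22879, 0, 0.0007)  len=2.6165
  (v1,v3,v4) [+-+] → (0.690853, 2.11682, 0.0007)–(0.688725, 2.11975, 0.0007)  len=0.0036
  (v1,v4,v2) [++-] → (1.04614, 0.762314, 0.0007)–(1.6, 0, 0.0007)  len=0.9423
  (v2,v4,v5) [-+-] → (1.04614, 0.762314, 0.0007)–(0.4944, 1.5217, 0.0007)  len=0.9387
  (v3,v6,v4) [--+] → (-1.79968, 1.31121, 0.0007)–(0.688725, 2.11975, 0.0007)  len=2.6165
  (v4,v6,v7) [+-+] → (-1.79968, 1.31121, 0.0007)–(-1.80312, 1.31009, 0.0007)  len=0.0036
  (v4,v7,v5) [++-] → (-0.401721, 1.23054, 0.0007)–(0.4944, 1.5217, 0.0007)  len=0.9422
  (v5,v7,v8) [-+-] → (-0.401721, 1.23054, 0.0007)–(-1.2944, 0.9405, 0.0007)  len=0.9386
  (v6,v9,v7) [--+] → (-1.80312, -1.30647, 0.0007)–(-1.80312, 1.31009, 0.0007)  len=2.6166
  (v7,v9,v10) [+-+] → (-1.80312, -1.30647, 0.0007)–(-1.80312, -1.31009, 0.0007)  len=0.0036
  (v7,v10,v8) [++-] → (-1.2944, -0.00181015, 0.0007)–(-1.2944, 0.9405, 0.0007)  len=0.9423
  (v8,v10,v11) [-+-] → (-1.2944, -0.00181015, 0.0007)–(-1.2944, -0.9405, 0.0007)  len=0.9387
  (v9,v12,v10) [--+] → (0.685282, -2.11863, 0.0007)–(-1.80312, -1.31009, 0.0007)  len=2.6165
  (v10,v12,v13) [+-+] → (0.685282, -2.11863, 0.0007)–(0.688725, -2.11975, 0.0007)  len=0.0036
  (v10,v13,v11) [++-] → (-0.398279, -1.23166, 0.0007)–(-1.2944, -0.9405, 0.0007)  len=0.9422
  (v11,v13,v14) [-+-] → (-0.398279, -1.23166, 0.0007)–(0.4944, -1.5217, 0.0007)  len=0.9386
  (v12,v0,v13) [--+] → (2.22666, -0.00292876, 0.0007)–(0.688725, -2.11975, 0.0007)  len=2.6165
  (v13,v0,v1) [+-+] → (2.22666, -0.00292876, 0.0007)–(2.22879, 0, 0.0007)  len=0.0036
  (v13,v1,v14) [++-] → (1.04826, -0.759386, 0.0007)–(0.4944, -1.5217, 0.0007)  len=0.9423
  (v14,v1,v2) [-+-] → (1.04826, -0.759386, 0.0007)–(1.6, 0, 0.0007)  len=0.9387

Chained into 2 loop(s):
  loop 1: 10 segments, perimeter = 13.1006
  loop 2: 10 segments, perimeter = 9.4046
Total perimeter = 22.505

loops=2 perimeter=22.505


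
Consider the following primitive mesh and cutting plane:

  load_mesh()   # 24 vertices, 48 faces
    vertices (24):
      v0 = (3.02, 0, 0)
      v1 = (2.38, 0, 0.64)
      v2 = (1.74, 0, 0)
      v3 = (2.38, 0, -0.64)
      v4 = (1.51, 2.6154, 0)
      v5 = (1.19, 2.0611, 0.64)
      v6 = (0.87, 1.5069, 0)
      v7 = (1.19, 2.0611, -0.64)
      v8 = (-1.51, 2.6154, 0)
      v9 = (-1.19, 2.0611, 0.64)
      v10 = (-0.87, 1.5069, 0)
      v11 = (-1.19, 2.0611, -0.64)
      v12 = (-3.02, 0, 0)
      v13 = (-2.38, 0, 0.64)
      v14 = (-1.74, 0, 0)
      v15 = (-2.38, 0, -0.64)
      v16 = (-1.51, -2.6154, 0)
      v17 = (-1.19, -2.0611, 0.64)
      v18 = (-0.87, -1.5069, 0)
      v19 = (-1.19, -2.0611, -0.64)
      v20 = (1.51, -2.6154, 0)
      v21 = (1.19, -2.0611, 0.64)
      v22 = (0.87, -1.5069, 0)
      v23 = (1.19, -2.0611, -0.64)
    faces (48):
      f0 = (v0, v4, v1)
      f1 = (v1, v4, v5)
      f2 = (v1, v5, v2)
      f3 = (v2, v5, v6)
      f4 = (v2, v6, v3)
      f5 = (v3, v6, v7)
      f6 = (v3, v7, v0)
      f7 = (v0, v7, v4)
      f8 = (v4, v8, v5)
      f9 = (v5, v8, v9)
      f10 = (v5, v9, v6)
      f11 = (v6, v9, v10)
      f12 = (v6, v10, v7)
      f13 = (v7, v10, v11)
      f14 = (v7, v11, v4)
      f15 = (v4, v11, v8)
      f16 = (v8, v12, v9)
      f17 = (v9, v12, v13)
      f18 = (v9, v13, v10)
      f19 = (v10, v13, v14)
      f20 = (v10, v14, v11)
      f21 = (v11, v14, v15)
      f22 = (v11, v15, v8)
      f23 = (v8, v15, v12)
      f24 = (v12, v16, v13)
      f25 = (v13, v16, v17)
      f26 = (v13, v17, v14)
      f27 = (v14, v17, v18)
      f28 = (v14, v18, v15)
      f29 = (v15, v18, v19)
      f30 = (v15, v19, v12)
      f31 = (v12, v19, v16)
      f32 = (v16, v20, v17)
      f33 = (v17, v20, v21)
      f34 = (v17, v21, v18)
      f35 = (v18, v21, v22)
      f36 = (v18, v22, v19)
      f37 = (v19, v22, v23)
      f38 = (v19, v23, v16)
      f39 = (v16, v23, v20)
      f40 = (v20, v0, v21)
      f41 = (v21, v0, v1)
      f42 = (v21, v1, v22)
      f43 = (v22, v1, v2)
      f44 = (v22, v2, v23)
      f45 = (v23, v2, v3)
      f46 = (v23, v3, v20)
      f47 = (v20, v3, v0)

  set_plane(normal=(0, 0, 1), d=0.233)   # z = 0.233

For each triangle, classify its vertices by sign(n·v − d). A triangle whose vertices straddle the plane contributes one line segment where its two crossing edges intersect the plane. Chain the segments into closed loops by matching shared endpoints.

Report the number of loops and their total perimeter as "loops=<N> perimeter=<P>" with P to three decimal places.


loops=2 perimeter=28.560

Straddling triangles (24 of 48):
  (v0,v4,v1) [--+] → (1.82673, 1.66323, 0.233)–(2.787, 0, 0.233)  len=1.9205
  (v1,v4,v5) [+-+] → (1.82673, 1.66323, 0.233)–(1.3935, 2.4136, 0.233)  len=0.8665
  (v1,v5,v2) [++-] → (1.53977, 0.750369, 0.233)–(1.973, 0, 0.233)  len=0.8665
  (v2,v5,v6) [-+-] → (1.53977, 0.750369, 0.233)–(0.9865, 1.70866, 0.233)  len=1.1065
  (v4,v8,v5) [--+] → (-0.527031, 2.4136, 0.233)–(1.3935, 2.4136, 0.233)  len=1.9205
  (v5,v8,v9) [+-+] → (-0.527031, 2.4136, 0.233)–(-1.3935, 2.4136, 0.233)  len=0.8665
  (v5,v9,v6) [++-] → (0.120031, 1.70866, 0.233)–(0.9865, 1.70866, 0.233)  len=0.8665
  (v6,v9,v10) [-+-] → (0.120031, 1.70866, 0.233)–(-0.9865, 1.70866, 0.233)  len=1.1065
  (v8,v12,v9) [--+] → (-2.35377, 0.750369, 0.233)–(-1.3935, 2.4136, 0.233)  len=1.9205
  (v9,v12,v13) [+-+] → (-2.35377, 0.750369, 0.233)–(-2.787, 0, 0.233)  len=0.8665
  (v9,v13,v10) [++-] → (-1.41973, 0.958294, 0.233)–(-0.9865, 1.70866, 0.233)  len=0.8665
  (v10,v13,v14) [-+-] → (-1.41973, 0.958294, 0.233)–(-1.973, 0, 0.233)  len=1.1065
  (v12,v16,v13) [--+] → (-1.82673, -1.66323, 0.233)–(-2.787, 0, 0.233)  len=1.9205
  (v13,v16,v17) [+-+] → (-1.82673, -1.66323, 0.233)–(-1.3935, -2.4136, 0.233)  len=0.8665
  (v13,v17,v14) [++-] → (-1.53977, -0.750369, 0.233)–(-1.973, 0, 0.233)  len=0.8665
  (v14,v17,v18) [-+-] → (-1.53977, -0.750369, 0.233)–(-0.9865, -1.70866, 0.233)  len=1.1065
  (v16,v20,v17) [--+] → (0.527031, -2.4136, 0.233)–(-1.3935, -2.4136, 0.233)  len=1.9205
  (v17,v20,v21) [+-+] → (0.527031, -2.4136, 0.233)–(1.3935, -2.4136, 0.233)  len=0.8665
  (v17,v21,v18) [++-] → (-0.120031, -1.70866, 0.233)–(-0.9865, -1.70866, 0.233)  len=0.8665
  (v18,v21,v22) [-+-] → (-0.120031, -1.70866, 0.233)–(0.9865, -1.70866, 0.233)  len=1.1065
  (v20,v0,v21) [--+] → (2.35377, -0.750369, 0.233)–(1.3935, -2.4136, 0.233)  len=1.9205
  (v21,v0,v1) [+-+] → (2.35377, -0.750369, 0.233)–(2.787, 0, 0.233)  len=0.8665
  (v21,v1,v22) [++-] → (1.41973, -0.958294, 0.233)–(0.9865, -1.70866, 0.233)  len=0.8665
  (v22,v1,v2) [-+-] → (1.41973, -0.958294, 0.233)–(1.973, 0, 0.233)  len=1.1065

Chained into 2 loop(s):
  loop 1: 12 segments, perimeter = 16.7220
  loop 2: 12 segments, perimeter = 11.8380
Total perimeter = 28.560


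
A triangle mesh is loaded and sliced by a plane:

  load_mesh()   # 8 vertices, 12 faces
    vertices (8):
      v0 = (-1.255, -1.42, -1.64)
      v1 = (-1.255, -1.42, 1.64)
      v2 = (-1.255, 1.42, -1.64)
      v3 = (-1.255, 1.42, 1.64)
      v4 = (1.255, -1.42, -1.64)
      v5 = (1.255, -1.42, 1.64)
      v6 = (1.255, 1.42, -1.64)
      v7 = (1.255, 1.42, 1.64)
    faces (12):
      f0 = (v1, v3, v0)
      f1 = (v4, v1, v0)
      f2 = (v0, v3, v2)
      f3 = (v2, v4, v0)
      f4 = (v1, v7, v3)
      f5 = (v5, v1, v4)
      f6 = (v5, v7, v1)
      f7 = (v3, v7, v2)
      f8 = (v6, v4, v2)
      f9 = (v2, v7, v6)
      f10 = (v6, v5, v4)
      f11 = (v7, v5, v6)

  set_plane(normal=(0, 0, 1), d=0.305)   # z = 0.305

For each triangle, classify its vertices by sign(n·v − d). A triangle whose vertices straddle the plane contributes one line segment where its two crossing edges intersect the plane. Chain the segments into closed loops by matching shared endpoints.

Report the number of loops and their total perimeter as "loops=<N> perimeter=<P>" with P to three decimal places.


Straddling triangles (8 of 12):
  (v1,v3,v0) [++-] → (-1.255, 0.264085, 0.305)–(-1.255, -1.42, 0.305)  len=1.6841
  (v4,v1,v0) [-+-] → (-0.233399, -1.42, 0.305)–(-1.255, -1.42, 0.305)  len=1.0216
  (v0,v3,v2) [-+-] → (-1.255, 0.264085, 0.305)–(-1.255, 1.42, 0.305)  len=1.1559
  (v5,v1,v4) [++-] → (-0.233399, -1.42, 0.305)–(1.255, -1.42, 0.305)  len=1.4884
  (v3,v7,v2) [++-] → (0.233399, 1.42, 0.305)–(-1.255, 1.42, 0.305)  len=1.4884
  (v2,v7,v6) [-+-] → (0.233399, 1.42, 0.305)–(1.255, 1.42, 0.305)  len=1.0216
  (v6,v5,v4) [-+-] → (1.255, -0.264085, 0.305)–(1.255, -1.42, 0.305)  len=1.1559
  (v7,v5,v6) [++-] → (1.255, -0.264085, 0.305)–(1.255, 1.42, 0.305)  len=1.6841

Chained into 1 loop(s):
  loop 1: 8 segments, perimeter = 10.7000
Total perimeter = 10.700

loops=1 perimeter=10.700


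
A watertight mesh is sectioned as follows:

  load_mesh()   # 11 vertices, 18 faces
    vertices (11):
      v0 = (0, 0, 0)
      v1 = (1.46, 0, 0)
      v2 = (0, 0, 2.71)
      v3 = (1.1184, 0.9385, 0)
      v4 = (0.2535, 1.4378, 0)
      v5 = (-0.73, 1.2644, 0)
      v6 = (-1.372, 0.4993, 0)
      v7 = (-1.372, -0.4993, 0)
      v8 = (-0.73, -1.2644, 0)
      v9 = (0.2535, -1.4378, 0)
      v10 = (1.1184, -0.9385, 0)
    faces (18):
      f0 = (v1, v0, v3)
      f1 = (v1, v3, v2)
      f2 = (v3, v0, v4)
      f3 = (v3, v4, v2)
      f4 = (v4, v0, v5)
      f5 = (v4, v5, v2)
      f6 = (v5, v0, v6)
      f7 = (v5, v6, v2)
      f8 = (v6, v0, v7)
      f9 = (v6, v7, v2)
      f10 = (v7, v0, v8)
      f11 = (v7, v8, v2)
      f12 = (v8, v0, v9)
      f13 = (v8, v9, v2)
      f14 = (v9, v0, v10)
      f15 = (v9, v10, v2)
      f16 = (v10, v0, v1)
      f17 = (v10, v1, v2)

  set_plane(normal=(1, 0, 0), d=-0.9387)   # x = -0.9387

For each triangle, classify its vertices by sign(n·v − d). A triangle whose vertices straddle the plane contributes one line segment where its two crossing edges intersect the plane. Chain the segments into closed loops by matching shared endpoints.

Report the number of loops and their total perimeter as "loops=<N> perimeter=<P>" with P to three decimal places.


Straddling triangles (6 of 18):
  (v5,v0,v6) [++-] → (-0.9387, 0.341613, 0)–(-0.9387, 1.01568, 0)  len=0.6741
  (v5,v6,v2) [+-+] → (-0.9387, 1.01568, 0)–(-0.9387, 0.341613, 0.855862)  len=1.0894
  (v6,v0,v7) [-+-] → (-0.9387, 0.341613, 0)–(-0.9387, -0.341613, 0)  len=0.6832
  (v6,v7,v2) [--+] → (-0.9387, -0.341613, 0.855862)–(-0.9387, 0.341613, 0.855862)  len=0.6832
  (v7,v0,v8) [-++] → (-0.9387, -0.341613, 0)–(-0.9387, -1.01568, 0)  len=0.6741
  (v7,v8,v2) [-++] → (-0.9387, -1.01568, 0)–(-0.9387, -0.341613, 0.855862)  len=1.0894

Chained into 1 loop(s):
  loop 1: 6 segments, perimeter = 4.8935
Total perimeter = 4.893

loops=1 perimeter=4.893


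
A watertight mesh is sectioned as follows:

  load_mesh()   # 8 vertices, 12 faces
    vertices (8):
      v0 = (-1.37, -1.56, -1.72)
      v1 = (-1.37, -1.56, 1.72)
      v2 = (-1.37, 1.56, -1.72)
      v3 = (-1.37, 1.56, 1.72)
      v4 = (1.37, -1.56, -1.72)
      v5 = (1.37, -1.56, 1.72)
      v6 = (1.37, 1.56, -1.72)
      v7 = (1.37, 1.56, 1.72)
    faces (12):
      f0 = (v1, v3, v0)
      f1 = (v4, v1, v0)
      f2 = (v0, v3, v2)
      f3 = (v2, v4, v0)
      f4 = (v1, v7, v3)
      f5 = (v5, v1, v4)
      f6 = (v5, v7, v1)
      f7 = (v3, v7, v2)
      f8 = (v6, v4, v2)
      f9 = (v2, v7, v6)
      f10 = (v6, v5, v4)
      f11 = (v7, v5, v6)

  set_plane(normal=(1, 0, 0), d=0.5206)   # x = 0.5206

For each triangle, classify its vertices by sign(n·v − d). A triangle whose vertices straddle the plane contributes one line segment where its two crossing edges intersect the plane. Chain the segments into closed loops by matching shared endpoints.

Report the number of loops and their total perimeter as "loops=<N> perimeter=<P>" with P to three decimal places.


Straddling triangles (8 of 12):
  (v4,v1,v0) [+--] → (0.5206, -1.56, -0.6536)–(0.5206, -1.56, -1.72)  len=1.0664
  (v2,v4,v0) [-+-] → (0.5206, -0.5928, -1.72)–(0.5206, -1.56, -1.72)  len=0.9672
  (v1,v7,v3) [-+-] → (0.5206, 0.5928, 1.72)–(0.5206, 1.56, 1.72)  len=0.9672
  (v5,v1,v4) [+-+] → (0.5206, -1.56, 1.72)–(0.5206, -1.56, -0.6536)  len=2.3736
  (v5,v7,v1) [++-] → (0.5206, 0.5928, 1.72)–(0.5206, -1.56, 1.72)  len=2.1528
  (v3,v7,v2) [-+-] → (0.5206, 1.56, 1.72)–(0.5206, 1.56, 0.6536)  len=1.0664
  (v6,v4,v2) [++-] → (0.5206, -0.5928, -1.72)–(0.5206, 1.56, -1.72)  len=2.1528
  (v2,v7,v6) [-++] → (0.5206, 1.56, 0.6536)–(0.5206, 1.56, -1.72)  len=2.3736

Chained into 1 loop(s):
  loop 1: 8 segments, perimeter = 13.1200
Total perimeter = 13.120

loops=1 perimeter=13.120


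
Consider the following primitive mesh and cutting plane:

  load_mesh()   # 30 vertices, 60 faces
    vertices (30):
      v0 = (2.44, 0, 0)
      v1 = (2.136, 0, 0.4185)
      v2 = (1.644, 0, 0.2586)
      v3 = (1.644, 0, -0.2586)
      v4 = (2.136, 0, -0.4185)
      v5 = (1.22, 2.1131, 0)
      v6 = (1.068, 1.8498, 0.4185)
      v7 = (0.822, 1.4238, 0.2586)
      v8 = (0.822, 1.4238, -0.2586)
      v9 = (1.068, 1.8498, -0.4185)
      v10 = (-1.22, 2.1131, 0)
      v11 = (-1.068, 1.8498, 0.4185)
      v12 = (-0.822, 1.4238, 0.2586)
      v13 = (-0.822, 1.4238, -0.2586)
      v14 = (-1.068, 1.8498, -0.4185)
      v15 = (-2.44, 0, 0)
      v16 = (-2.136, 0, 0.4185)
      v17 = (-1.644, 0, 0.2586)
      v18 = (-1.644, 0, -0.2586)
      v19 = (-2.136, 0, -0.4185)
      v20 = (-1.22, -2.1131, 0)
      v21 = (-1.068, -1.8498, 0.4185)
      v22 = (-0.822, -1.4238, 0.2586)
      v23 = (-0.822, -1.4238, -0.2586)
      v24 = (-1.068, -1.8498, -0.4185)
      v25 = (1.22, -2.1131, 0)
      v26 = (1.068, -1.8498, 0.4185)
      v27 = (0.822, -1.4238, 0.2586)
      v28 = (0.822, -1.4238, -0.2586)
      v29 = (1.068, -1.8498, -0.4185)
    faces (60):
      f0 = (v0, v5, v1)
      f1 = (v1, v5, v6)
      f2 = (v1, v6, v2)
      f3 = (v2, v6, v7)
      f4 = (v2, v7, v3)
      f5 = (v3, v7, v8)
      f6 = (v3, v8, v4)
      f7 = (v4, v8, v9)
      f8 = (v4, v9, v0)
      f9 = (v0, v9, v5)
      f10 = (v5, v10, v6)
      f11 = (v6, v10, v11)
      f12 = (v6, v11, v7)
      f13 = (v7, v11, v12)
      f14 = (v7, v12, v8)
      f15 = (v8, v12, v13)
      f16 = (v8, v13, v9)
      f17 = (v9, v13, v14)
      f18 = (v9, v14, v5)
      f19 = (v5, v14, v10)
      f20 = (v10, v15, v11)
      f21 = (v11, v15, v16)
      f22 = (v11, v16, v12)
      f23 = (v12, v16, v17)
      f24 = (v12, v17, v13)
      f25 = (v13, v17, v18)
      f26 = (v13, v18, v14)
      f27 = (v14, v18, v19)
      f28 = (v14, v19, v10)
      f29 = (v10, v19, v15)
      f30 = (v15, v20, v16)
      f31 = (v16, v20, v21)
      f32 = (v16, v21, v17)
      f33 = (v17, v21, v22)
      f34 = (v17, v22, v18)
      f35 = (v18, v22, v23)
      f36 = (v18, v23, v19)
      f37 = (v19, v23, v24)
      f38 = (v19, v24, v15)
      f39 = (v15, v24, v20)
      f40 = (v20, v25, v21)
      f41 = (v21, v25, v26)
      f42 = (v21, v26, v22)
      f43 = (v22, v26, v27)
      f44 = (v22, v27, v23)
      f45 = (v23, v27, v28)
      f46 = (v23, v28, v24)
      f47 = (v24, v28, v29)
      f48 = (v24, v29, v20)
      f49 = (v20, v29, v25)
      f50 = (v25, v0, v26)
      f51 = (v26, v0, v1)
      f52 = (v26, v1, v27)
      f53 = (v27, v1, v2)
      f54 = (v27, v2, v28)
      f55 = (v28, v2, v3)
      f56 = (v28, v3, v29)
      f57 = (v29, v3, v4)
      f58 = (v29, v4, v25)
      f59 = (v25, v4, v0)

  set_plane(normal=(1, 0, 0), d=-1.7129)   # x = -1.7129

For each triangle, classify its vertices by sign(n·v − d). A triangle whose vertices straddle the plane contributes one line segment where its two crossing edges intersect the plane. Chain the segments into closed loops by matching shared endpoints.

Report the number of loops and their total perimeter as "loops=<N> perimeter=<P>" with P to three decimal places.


Straddling triangles (14 of 60):
  (v10,v15,v11) [+-+] → (-1.7129, 1.25937, 0)–(-1.7129, 0.980313, 0.221787)  len=0.3565
  (v11,v15,v16) [+--] → (-1.7129, 0.980313, 0.221787)–(-1.7129, 0.732819, 0.4185)  len=0.3161
  (v11,v16,v12) [+-+] → (-1.7129, 0.732819, 0.4185)–(-1.7129, 0.458455, 0.367013)  len=0.2792
  (v12,v16,v17) [+-+] → (-1.7129, 0.458455, 0.367013)–(-1.7129, 0, 0.280993)  len=0.4665
  (v14,v18,v19) [++-] → (-1.7129, 0, -0.280993)–(-1.7129, 0.732819, -0.4185)  len=0.7456
  (v14,v19,v10) [+-+] → (-1.7129, 0.732819, -0.4185)–(-1.7129, 0.97604, -0.225195)  len=0.3107
  (v10,v19,v15) [+--] → (-1.7129, 0.97604, -0.225195)–(-1.7129, 1.25937, 0)  len=0.3619
  (v15,v20,v16) [-+-] → (-1.7129, -1.25937, 0)–(-1.7129, -0.97604, 0.225195)  len=0.3619
  (v16,v20,v21) [-++] → (-1.7129, -0.97604, 0.225195)–(-1.7129, -0.732819, 0.4185)  len=0.3107
  (v16,v21,v17) [-++] → (-1.7129, -0.732819, 0.4185)–(-1.7129, 0, 0.280993)  len=0.7456
  (v18,v23,v19) [++-] → (-1.7129, -0.458455, -0.367013)–(-1.7129, 0, -0.280993)  len=0.4665
  (v19,v23,v24) [-++] → (-1.7129, -0.458455, -0.367013)–(-1.7129, -0.732819, -0.4185)  len=0.2792
  (v19,v24,v15) [-+-] → (-1.7129, -0.732819, -0.4185)–(-1.7129, -0.980313, -0.221787)  len=0.3161
  (v15,v24,v20) [-++] → (-1.7129, -0.980313, -0.221787)–(-1.7129, -1.25937, 0)  len=0.3565

Chained into 1 loop(s):
  loop 1: 14 segments, perimeter = 5.6729
Total perimeter = 5.673

loops=1 perimeter=5.673


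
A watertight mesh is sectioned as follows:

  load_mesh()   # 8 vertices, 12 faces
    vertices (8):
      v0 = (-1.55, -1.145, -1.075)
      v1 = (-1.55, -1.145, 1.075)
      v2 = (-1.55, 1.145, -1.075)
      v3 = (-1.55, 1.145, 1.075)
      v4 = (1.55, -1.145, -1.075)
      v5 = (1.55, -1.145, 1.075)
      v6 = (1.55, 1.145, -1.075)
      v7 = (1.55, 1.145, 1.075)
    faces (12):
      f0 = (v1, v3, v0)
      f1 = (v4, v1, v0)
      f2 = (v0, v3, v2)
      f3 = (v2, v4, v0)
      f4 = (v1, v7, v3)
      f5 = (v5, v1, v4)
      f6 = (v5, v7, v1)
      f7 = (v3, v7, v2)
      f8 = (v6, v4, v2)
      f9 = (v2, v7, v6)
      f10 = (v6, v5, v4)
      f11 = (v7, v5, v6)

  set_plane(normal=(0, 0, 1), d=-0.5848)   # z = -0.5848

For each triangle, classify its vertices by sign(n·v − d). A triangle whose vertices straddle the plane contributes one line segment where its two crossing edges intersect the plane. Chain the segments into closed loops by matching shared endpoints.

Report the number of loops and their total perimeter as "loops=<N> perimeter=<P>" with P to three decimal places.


loops=1 perimeter=10.780

Straddling triangles (8 of 12):
  (v1,v3,v0) [++-] → (-1.55, -0.62288, -0.5848)–(-1.55, -1.145, -0.5848)  len=0.5221
  (v4,v1,v0) [-+-] → (0.8432, -1.145, -0.5848)–(-1.55, -1.145, -0.5848)  len=2.3932
  (v0,v3,v2) [-+-] → (-1.55, -0.62288, -0.5848)–(-1.55, 1.145, -0.5848)  len=1.7679
  (v5,v1,v4) [++-] → (0.8432, -1.145, -0.5848)–(1.55, -1.145, -0.5848)  len=0.7068
  (v3,v7,v2) [++-] → (-0.8432, 1.145, -0.5848)–(-1.55, 1.145, -0.5848)  len=0.7068
  (v2,v7,v6) [-+-] → (-0.8432, 1.145, -0.5848)–(1.55, 1.145, -0.5848)  len=2.3932
  (v6,v5,v4) [-+-] → (1.55, 0.62288, -0.5848)–(1.55, -1.145, -0.5848)  len=1.7679
  (v7,v5,v6) [++-] → (1.55, 0.62288, -0.5848)–(1.55, 1.145, -0.5848)  len=0.5221

Chained into 1 loop(s):
  loop 1: 8 segments, perimeter = 10.7800
Total perimeter = 10.780


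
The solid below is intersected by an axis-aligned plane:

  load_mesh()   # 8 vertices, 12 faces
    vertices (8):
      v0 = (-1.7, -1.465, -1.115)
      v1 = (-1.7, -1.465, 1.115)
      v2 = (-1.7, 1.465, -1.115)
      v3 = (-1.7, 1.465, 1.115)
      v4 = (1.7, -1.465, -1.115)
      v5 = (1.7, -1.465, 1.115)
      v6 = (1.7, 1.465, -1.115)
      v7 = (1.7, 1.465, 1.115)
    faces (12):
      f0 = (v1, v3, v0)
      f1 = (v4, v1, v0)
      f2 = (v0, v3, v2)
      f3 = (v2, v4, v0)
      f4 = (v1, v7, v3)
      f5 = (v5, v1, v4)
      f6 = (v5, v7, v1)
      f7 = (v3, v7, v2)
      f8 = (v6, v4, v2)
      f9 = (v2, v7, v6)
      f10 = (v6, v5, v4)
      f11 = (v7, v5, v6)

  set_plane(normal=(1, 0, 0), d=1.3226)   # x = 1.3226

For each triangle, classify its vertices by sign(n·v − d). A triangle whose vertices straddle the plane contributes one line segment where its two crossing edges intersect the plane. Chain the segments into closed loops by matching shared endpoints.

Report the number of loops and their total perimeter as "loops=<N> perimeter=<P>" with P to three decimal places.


Straddling triangles (8 of 12):
  (v4,v1,v0) [+--] → (1.3226, -1.465, -0.86747)–(1.3226, -1.465, -1.115)  len=0.2475
  (v2,v4,v0) [-+-] → (1.3226, -1.13977, -1.115)–(1.3226, -1.465, -1.115)  len=0.3252
  (v1,v7,v3) [-+-] → (1.3226, 1.13977, 1.115)–(1.3226, 1.465, 1.115)  len=0.3252
  (v5,v1,v4) [+-+] → (1.3226, -1.465, 1.115)–(1.3226, -1.465, -0.86747)  len=1.9825
  (v5,v7,v1) [++-] → (1.3226, 1.13977, 1.115)–(1.3226, -1.465, 1.115)  len=2.6048
  (v3,v7,v2) [-+-] → (1.3226, 1.465, 1.115)–(1.3226, 1.465, 0.86747)  len=0.2475
  (v6,v4,v2) [++-] → (1.3226, -1.13977, -1.115)–(1.3226, 1.465, -1.115)  len=2.6048
  (v2,v7,v6) [-++] → (1.3226, 1.465, 0.86747)–(1.3226, 1.465, -1.115)  len=1.9825

Chained into 1 loop(s):
  loop 1: 8 segments, perimeter = 10.3200
Total perimeter = 10.320

loops=1 perimeter=10.320


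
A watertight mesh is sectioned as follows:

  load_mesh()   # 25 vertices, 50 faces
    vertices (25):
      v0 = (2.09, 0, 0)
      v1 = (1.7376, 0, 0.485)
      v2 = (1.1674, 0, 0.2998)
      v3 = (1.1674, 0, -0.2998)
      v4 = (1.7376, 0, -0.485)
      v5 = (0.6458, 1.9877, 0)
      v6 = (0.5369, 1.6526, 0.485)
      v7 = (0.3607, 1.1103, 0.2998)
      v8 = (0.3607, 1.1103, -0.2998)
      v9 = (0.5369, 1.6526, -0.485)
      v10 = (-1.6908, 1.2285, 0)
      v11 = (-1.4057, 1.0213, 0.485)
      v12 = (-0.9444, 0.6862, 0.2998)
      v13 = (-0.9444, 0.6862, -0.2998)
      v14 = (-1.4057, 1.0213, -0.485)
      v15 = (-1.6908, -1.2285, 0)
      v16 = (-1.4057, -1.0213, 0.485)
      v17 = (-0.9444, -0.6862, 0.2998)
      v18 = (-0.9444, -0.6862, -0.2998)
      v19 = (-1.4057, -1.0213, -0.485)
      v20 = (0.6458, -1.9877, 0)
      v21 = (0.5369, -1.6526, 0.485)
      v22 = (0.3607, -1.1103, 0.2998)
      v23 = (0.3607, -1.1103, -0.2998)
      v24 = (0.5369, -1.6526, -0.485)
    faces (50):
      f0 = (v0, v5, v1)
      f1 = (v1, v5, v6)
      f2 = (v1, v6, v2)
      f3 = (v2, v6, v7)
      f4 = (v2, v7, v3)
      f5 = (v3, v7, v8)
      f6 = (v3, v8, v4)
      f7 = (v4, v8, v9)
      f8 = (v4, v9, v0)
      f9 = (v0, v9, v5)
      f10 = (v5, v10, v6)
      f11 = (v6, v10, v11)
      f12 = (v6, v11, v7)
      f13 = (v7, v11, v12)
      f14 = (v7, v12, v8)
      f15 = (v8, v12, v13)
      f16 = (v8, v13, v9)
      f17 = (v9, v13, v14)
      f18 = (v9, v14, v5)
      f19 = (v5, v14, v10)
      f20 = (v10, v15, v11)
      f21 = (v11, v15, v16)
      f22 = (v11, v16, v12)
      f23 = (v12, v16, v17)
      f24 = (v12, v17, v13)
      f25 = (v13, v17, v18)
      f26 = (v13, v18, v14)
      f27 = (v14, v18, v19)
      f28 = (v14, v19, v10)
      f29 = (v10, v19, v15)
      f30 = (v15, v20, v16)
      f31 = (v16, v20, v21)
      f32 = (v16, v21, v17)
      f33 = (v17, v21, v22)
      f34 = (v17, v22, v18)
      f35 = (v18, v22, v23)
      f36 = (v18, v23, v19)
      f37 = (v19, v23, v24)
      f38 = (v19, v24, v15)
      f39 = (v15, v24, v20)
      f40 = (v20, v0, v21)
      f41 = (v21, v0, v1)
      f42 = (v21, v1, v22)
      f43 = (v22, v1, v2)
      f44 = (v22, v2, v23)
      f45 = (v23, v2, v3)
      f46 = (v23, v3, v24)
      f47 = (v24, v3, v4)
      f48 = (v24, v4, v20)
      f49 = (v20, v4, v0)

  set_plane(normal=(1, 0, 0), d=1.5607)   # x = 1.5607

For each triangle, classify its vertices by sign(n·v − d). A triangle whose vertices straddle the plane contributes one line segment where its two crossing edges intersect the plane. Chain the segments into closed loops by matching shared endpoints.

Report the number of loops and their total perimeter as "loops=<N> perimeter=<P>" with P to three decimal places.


Straddling triangles (14 of 50):
  (v0,v5,v1) [+-+] → (1.5607, 0.728493, 0)–(1.5607, 0.322059, 0.406417)  len=0.5748
  (v1,v5,v6) [+--] → (1.5607, 0.322059, 0.406417)–(1.5607, 0.243479, 0.485)  len=0.1111
  (v1,v6,v2) [+--] → (1.5607, 0.243479, 0.485)–(1.5607, 0, 0.427543)  len=0.2502
  (v3,v8,v4) [--+] → (1.5607, 0.142648, -0.461206)–(1.5607, 0, -0.427543)  len=0.1466
  (v4,v8,v9) [+--] → (1.5607, 0.142648, -0.461206)–(1.5607, 0.243479, -0.485)  len=0.1036
  (v4,v9,v0) [+-+] → (1.5607, 0.243479, -0.485)–(1.5607, 0.56321, -0.165289)  len=0.4522
  (v0,v9,v5) [+--] → (1.5607, 0.56321, -0.165289)–(1.5607, 0.728493, 0)  len=0.2337
  (v20,v0,v21) [-+-] → (1.5607, -0.728493, 0)–(1.5607, -0.56321, 0.165289)  len=0.2337
  (v21,v0,v1) [-++] → (1.5607, -0.56321, 0.165289)–(1.5607, -0.243479, 0.485)  len=0.4522
  (v21,v1,v22) [-+-] → (1.5607, -0.243479, 0.485)–(1.5607, -0.142648, 0.461206)  len=0.1036
  (v22,v1,v2) [-+-] → (1.5607, -0.142648, 0.461206)–(1.5607, 0, 0.427543)  len=0.1466
  (v24,v3,v4) [--+] → (1.5607, 0, -0.427543)–(1.5607, -0.243479, -0.485)  len=0.2502
  (v24,v4,v20) [-+-] → (1.5607, -0.243479, -0.485)–(1.5607, -0.322059, -0.406417)  len=0.1111
  (v20,v4,v0) [-++] → (1.5607, -0.322059, -0.406417)–(1.5607, -0.728493, 0)  len=0.5748

Chained into 1 loop(s):
  loop 1: 14 segments, perimeter = 3.7443
Total perimeter = 3.744

loops=1 perimeter=3.744


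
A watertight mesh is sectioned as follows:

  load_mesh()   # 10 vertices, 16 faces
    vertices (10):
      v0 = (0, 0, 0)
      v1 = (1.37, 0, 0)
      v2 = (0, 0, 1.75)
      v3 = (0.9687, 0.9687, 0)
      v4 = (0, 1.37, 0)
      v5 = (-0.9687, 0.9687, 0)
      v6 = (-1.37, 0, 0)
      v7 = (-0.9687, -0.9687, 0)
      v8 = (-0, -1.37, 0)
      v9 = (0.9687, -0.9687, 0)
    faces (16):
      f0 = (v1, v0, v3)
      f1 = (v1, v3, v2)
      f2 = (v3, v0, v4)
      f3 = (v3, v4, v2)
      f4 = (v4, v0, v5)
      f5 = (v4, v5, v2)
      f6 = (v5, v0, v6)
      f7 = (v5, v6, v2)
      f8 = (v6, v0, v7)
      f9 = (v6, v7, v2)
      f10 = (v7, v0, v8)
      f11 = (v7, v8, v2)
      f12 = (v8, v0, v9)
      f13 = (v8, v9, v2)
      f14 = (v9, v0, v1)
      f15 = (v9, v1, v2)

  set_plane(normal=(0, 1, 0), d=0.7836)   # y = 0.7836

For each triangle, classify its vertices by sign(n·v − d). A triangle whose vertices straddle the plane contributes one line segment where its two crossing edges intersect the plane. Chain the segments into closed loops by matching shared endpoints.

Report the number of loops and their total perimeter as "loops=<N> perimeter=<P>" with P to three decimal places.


loops=1 perimeter=4.713

Straddling triangles (8 of 16):
  (v1,v0,v3) [--+] → (0.7836, 0.7836, 0)–(1.04538, 0.7836, 0)  len=0.2618
  (v1,v3,v2) [-+-] → (1.04538, 0.7836, 0)–(0.7836, 0.7836, 0.334391)  len=0.4247
  (v3,v0,v4) [+-+] → (0.7836, 0.7836, 0)–(0, 0.7836, 0)  len=0.7836
  (v3,v4,v2) [++-] → (0, 0.7836, 0.749051)–(0.7836, 0.7836, 0.334391)  len=0.8866
  (v4,v0,v5) [+-+] → (0, 0.7836, 0)–(-0.7836, 0.7836, 0)  len=0.7836
  (v4,v5,v2) [++-] → (-0.7836, 0.7836, 0.334391)–(0, 0.7836, 0.749051)  len=0.8866
  (v5,v0,v6) [+--] → (-0.7836, 0.7836, 0)–(-1.04538, 0.7836, 0)  len=0.2618
  (v5,v6,v2) [+--] → (-1.04538, 0.7836, 0)–(-0.7836, 0.7836, 0.334391)  len=0.4247

Chained into 1 loop(s):
  loop 1: 8 segments, perimeter = 4.7132
Total perimeter = 4.713


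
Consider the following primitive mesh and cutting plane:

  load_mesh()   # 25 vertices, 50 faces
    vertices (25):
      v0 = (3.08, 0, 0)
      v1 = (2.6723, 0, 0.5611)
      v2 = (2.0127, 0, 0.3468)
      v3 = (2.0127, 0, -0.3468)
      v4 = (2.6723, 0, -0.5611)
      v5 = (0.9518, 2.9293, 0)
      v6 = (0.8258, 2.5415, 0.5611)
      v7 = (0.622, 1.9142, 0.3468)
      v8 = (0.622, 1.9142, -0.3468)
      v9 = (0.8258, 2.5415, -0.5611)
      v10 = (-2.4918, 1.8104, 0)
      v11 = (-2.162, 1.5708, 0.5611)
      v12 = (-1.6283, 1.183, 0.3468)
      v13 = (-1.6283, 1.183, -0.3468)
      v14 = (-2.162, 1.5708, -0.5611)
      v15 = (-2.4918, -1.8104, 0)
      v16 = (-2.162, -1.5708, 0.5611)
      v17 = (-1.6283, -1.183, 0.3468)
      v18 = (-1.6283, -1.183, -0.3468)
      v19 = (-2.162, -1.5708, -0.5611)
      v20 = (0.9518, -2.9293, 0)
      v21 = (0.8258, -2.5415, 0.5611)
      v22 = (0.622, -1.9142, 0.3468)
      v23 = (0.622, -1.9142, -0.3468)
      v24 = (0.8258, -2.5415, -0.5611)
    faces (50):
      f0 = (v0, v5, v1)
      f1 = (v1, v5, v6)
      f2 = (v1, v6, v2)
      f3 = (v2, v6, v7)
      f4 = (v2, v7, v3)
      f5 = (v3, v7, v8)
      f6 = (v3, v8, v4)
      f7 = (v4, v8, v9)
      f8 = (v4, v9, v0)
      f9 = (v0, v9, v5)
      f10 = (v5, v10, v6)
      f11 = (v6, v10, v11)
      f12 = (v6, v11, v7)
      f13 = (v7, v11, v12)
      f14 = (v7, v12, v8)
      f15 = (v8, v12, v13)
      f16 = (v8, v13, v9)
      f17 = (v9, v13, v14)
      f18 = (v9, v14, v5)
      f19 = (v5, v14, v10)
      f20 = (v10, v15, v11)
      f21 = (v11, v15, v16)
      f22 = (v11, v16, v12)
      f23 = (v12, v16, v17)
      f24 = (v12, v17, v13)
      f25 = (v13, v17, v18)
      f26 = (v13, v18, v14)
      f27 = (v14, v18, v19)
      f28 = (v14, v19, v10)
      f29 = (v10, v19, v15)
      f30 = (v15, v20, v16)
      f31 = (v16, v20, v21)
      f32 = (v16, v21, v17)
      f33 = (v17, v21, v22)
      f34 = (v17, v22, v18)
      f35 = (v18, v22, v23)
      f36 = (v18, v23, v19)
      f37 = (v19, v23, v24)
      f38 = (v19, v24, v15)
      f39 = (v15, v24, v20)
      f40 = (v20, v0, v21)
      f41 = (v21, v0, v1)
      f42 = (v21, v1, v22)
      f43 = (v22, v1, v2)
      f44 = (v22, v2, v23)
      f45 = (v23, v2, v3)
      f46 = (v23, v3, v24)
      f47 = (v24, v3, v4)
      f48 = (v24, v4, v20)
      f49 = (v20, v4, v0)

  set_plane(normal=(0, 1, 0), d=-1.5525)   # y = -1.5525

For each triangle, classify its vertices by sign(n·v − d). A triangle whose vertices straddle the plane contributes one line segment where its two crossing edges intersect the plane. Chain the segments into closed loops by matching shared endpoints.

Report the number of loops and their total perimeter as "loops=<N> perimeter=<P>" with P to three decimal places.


Straddling triangles (22 of 50):
  (v10,v15,v11) [+-+] → (-2.4918, -1.5525, 0)–(-2.46664, -1.5525, 0.0427977)  len=0.0496
  (v11,v15,v16) [+--] → (-2.46664, -1.5525, 0.0427977)–(-2.162, -1.5525, 0.5611)  len=0.6012
  (v11,v16,v12) [+-+] → (-2.162, -1.5525, 0.5611)–(-2.15845, -1.5525, 0.559676)  len=0.0038
  (v12,v16,v17) [+-+] → (-2.15845, -1.5525, 0.559676)–(-2.13682, -1.5525, 0.550987)  len=0.0233
  (v14,v18,v19) [++-] → (-2.13682, -1.5525, -0.550987)–(-2.162, -1.5525, -0.5611)  len=0.0271
  (v14,v19,v10) [+-+] → (-2.162, -1.5525, -0.5611)–(-2.16378, -1.5525, -0.558063)  len=0.0035
  (v10,v19,v15) [+--] → (-2.16378, -1.5525, -0.558063)–(-2.4918, -1.5525, 0)  len=0.6473
  (v16,v21,v17) [--+] → (-0.960806, -1.5525, 0.405088)–(-2.13682, -1.5525, 0.550987)  len=1.1850
  (v17,v21,v22) [+--] → (-0.960806, -1.5525, 0.405088)–(-0.491148, -1.5525, 0.3468)  len=0.4733
  (v17,v22,v18) [+-+] → (-0.491148, -1.5525, 0.3468)–(-0.491148, -1.5525, 0.00369945)  len=0.3431
  (v18,v22,v23) [+--] → (-0.491148, -1.5525, 0.00369945)–(-0.491148, -1.5525, -0.3468)  len=0.3505
  (v18,v23,v19) [+--] → (-0.491148, -1.5525, -0.3468)–(-2.13682, -1.5525, -0.550987)  len=1.6583
  (v20,v0,v21) [-+-] → (1.95208, -1.5525, 0)–(1.703, -1.5525, 0.342753)  len=0.4237
  (v21,v0,v1) [-++] → (1.703, -1.5525, 0.342753)–(1.54435, -1.5525, 0.5611)  len=0.2699
  (v21,v1,v22) [-+-] → (1.54435, -1.5525, 0.5611)–(1.00942, -1.5525, 0.387293)  len=0.5625
  (v22,v1,v2) [-++] → (1.00942, -1.5525, 0.387293)–(0.884781, -1.5525, 0.3468)  len=0.1310
  (v22,v2,v23) [-+-] → (0.884781, -1.5525, 0.3468)–(0.884781, -1.5525, -0.21574)  len=0.5625
  (v23,v2,v3) [-++] → (0.884781, -1.5525, -0.21574)–(0.884781, -1.5525, -0.3468)  len=0.1311
  (v23,v3,v24) [-+-] → (0.884781, -1.5525, -0.3468)–(1.28767, -1.5525, -0.477707)  len=0.4236
  (v24,v3,v4) [-++] → (1.28767, -1.5525, -0.477707)–(1.54435, -1.5525, -0.5611)  len=0.2699
  (v24,v4,v20) [-+-] → (1.54435, -1.5525, -0.5611)–(1.76045, -1.5525, -0.263723)  len=0.3676
  (v20,v4,v0) [-++] → (1.76045, -1.5525, -0.263723)–(1.95208, -1.5525, 0)  len=0.3260

Chained into 2 loop(s):
  loop 1: 12 segments, perimeter = 5.3661
  loop 2: 10 segments, perimeter = 3.4678
Total perimeter = 8.834

loops=2 perimeter=8.834


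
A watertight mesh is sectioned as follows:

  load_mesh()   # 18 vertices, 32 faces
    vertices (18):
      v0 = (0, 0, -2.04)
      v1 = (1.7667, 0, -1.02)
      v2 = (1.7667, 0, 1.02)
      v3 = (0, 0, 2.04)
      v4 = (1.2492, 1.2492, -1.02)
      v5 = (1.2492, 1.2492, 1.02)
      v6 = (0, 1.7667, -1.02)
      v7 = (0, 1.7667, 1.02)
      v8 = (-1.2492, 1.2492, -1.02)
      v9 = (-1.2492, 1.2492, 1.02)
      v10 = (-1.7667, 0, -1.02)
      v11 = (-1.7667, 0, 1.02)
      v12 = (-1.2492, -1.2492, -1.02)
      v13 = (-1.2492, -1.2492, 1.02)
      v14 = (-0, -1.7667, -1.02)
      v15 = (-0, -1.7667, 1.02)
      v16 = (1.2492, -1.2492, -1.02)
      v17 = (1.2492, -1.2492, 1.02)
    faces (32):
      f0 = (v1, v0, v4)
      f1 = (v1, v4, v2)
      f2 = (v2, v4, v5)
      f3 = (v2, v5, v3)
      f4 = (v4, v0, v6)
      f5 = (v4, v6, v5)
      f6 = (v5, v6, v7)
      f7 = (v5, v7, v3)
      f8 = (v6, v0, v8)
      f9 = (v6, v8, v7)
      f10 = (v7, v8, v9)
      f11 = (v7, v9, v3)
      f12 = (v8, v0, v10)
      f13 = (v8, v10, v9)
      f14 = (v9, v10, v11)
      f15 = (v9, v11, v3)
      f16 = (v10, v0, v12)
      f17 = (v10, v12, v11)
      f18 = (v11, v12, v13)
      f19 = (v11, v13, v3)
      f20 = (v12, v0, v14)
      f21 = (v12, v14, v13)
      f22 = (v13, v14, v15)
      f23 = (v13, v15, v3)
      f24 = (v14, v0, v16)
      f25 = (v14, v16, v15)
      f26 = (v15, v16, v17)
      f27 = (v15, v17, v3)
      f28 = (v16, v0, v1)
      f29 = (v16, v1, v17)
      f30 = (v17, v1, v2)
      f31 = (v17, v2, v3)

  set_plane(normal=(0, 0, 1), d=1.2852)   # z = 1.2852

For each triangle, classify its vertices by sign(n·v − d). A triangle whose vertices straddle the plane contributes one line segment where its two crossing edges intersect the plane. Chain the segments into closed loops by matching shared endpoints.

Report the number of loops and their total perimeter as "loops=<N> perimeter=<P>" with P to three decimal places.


Straddling triangles (8 of 32):
  (v2,v5,v3) [--+] → (0.924408, 0.924408, 1.2852)–(1.30736, 0, 1.2852)  len=1.0006
  (v5,v7,v3) [--+] → (0, 1.30736, 1.2852)–(0.924408, 0.924408, 1.2852)  len=1.0006
  (v7,v9,v3) [--+] → (-0.924408, 0.924408, 1.2852)–(0, 1.30736, 1.2852)  len=1.0006
  (v9,v11,v3) [--+] → (-1.30736, 0, 1.2852)–(-0.924408, 0.924408, 1.2852)  len=1.0006
  (v11,v13,v3) [--+] → (-0.924408, -0.924408, 1.2852)–(-1.30736, 0, 1.2852)  len=1.0006
  (v13,v15,v3) [--+] → (0, -1.30736, 1.2852)–(-0.924408, -0.924408, 1.2852)  len=1.0006
  (v15,v17,v3) [--+] → (0.924408, -0.924408, 1.2852)–(0, -1.30736, 1.2852)  len=1.0006
  (v17,v2,v3) [--+] → (1.30736, 0, 1.2852)–(0.924408, -0.924408, 1.2852)  len=1.0006

Chained into 1 loop(s):
  loop 1: 8 segments, perimeter = 8.0047
Total perimeter = 8.005

loops=1 perimeter=8.005


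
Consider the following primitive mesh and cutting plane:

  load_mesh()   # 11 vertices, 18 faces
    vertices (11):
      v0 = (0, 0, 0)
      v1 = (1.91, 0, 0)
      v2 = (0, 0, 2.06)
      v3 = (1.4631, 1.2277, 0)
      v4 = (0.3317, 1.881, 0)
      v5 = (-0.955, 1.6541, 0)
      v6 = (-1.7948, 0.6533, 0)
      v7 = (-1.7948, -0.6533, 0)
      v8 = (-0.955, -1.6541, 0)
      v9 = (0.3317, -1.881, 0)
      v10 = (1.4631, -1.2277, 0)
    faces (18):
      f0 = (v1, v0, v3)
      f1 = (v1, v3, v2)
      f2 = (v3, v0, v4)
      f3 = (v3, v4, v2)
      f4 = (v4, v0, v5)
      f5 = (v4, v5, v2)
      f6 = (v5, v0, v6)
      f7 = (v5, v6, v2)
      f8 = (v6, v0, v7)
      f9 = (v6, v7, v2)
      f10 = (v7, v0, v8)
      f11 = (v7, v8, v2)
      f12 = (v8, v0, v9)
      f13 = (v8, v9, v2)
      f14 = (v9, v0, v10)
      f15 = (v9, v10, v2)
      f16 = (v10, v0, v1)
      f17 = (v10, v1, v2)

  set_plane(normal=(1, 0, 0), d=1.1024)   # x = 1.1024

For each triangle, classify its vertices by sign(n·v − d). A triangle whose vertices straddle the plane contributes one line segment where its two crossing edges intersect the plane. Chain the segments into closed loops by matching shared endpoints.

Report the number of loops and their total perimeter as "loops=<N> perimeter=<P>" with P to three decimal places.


loops=1 perimeter=6.300

Straddling triangles (8 of 18):
  (v1,v0,v3) [+-+] → (1.1024, 0, 0)–(1.1024, 0.925033, 0)  len=0.9250
  (v1,v3,v2) [++-] → (1.1024, 0.925033, 0.507855)–(1.1024, 0, 0.871024)  len=0.9938
  (v3,v0,v4) [+--] → (1.1024, 0.925033, 0)–(1.1024, 1.43598, 0)  len=0.5109
  (v3,v4,v2) [+--] → (1.1024, 1.43598, 0)–(1.1024, 0.925033, 0.507855)  len=0.7204
  (v9,v0,v10) [--+] → (1.1024, -0.925033, 0)–(1.1024, -1.43598, 0)  len=0.5109
  (v9,v10,v2) [-+-] → (1.1024, -1.43598, 0)–(1.1024, -0.925033, 0.507855)  len=0.7204
  (v10,v0,v1) [+-+] → (1.1024, -0.925033, 0)–(1.1024, 0, 0)  len=0.9250
  (v10,v1,v2) [++-] → (1.1024, 0, 0.871024)–(1.1024, -0.925033, 0.507855)  len=0.9938

Chained into 1 loop(s):
  loop 1: 8 segments, perimeter = 6.3003
Total perimeter = 6.300
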